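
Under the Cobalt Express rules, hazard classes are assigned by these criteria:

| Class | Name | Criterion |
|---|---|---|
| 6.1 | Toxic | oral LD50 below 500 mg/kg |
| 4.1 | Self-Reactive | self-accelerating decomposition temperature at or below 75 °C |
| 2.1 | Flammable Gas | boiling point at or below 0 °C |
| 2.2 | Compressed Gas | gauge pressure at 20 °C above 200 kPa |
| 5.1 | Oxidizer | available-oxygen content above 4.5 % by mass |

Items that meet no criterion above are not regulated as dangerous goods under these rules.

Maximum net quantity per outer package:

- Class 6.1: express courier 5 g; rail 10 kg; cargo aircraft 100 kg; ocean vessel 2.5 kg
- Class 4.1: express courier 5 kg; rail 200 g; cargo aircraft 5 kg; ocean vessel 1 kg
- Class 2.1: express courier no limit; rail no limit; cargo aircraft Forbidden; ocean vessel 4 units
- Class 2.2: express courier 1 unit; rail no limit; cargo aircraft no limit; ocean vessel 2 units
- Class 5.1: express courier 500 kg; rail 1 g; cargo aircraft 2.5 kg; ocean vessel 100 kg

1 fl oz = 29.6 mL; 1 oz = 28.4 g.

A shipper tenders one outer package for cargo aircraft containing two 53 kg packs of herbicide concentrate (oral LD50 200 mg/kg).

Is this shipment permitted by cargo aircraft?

No

Oral LD50 200 mg/kg meets the Class 6.1 criterion (Toxic), so the herbicide concentrate is Class 6.1.
Class 6.1 quantity: two 53 kg packs = 106 kg.
106 kg > 100 kg (cargo aircraft limit, Class 6.1) — over the limit.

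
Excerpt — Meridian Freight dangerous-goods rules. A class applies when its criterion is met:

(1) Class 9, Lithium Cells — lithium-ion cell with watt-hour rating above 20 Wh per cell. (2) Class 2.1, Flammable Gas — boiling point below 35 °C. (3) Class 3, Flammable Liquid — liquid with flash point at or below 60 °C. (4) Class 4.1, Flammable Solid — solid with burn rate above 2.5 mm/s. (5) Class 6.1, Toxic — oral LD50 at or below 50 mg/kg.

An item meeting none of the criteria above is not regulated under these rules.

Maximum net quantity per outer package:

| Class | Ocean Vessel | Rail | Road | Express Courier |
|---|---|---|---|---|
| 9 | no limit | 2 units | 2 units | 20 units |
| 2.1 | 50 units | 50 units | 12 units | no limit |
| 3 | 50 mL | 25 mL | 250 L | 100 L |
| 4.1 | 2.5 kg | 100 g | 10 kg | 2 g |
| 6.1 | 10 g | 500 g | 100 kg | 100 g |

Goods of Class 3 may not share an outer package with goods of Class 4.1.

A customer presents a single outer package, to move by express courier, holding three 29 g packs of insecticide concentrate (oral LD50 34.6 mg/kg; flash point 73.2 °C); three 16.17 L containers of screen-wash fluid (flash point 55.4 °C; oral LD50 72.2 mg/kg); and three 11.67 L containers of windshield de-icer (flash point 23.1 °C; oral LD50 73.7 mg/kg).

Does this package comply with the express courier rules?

The insecticide concentrate has oral LD50 34.6 mg/kg, which is ≤ 50 mg/kg, so it is Class 6.1 (Toxic).
The screen-wash fluid has flash point 55.4 °C, which is ≤ 60 °C, so it is Class 3 (Flammable Liquid).
Windshield de-icer: flash point 23.1 °C ≤ 60 °C → Class 3 (Flammable Liquid).
Class 3 net quantity: (three 16.17 L containers = 48.51 L) + (three 11.67 L containers = 35.01 L) = 83.52 L.
83.52 L is within the express courier limit of 100 L for Class 3.
Class 6.1 quantity: three 29 g packs = 87 g.
87 g ≤ 100 g (express courier limit, Class 6.1) — within limit.
The segregation rule (Class 3 with Class 4.1) does not apply to Class 3 with Class 6.1.
Every hazard class is within its express courier limit and no segregation rule is violated.

Yes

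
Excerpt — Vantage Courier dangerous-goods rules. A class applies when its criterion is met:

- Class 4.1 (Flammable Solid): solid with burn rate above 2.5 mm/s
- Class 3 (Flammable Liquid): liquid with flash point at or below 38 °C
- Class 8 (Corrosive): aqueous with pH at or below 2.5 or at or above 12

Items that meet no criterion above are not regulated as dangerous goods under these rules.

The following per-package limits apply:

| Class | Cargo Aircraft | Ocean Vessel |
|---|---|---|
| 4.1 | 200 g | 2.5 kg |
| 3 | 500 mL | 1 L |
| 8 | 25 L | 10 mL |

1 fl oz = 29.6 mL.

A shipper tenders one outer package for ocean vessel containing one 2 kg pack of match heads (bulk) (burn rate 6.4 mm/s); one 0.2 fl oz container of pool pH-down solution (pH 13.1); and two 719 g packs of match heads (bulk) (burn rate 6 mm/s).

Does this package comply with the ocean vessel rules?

No

With burn rate 6.4 mm/s (> 2.5 mm/s), the match heads (bulk) fall in Class 4.1.
With pH 13.1 (≥ 12), the pool pH-down solution falls in Class 8.
Match heads (bulk): burn rate 6 mm/s > 2.5 mm/s → Class 4.1 (Flammable Solid).
Total Class 4.1: 2 kg + (two 719 g packs = 1.438 kg) = 3.438 kg.
3.438 kg exceeds the ocean vessel limit of 2.5 kg for Class 4.1.
Class 8 quantity: one 0.2 fl oz container = 5.92 mL.
That is within the Class 8 ocean vessel limit of 10 mL.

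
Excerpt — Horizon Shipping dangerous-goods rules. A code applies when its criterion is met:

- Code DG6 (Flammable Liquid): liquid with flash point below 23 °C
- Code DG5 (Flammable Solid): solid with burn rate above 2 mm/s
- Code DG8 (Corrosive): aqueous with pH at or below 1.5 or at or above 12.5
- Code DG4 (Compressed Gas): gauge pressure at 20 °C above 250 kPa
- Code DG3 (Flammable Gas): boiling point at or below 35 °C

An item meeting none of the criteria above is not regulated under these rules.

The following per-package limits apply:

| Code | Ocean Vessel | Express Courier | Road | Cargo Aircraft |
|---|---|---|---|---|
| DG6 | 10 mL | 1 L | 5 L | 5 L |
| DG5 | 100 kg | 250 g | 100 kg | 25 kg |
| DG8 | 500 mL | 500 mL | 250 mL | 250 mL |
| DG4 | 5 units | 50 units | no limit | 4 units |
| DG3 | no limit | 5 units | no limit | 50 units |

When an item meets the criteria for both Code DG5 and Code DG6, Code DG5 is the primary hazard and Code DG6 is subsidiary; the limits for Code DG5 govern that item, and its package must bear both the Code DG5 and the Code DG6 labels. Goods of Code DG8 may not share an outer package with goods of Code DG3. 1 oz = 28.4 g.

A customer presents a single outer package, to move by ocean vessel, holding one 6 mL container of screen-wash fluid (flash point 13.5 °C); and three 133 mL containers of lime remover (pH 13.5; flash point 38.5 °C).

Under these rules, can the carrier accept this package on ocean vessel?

Yes

Flash point 13.5 °C meets the Code DG6 criterion (Flammable Liquid), so the screen-wash fluid is Code DG6.
With pH 13.5 (≥ 12.5), the lime remover falls in Code DG8.
Code DG8 quantity: three 133 mL containers = 399 mL.
399 mL is within the ocean vessel limit of 500 mL for Code DG8.
Code DG6 quantity: 6 mL.
That is within the Code DG6 ocean vessel limit of 10 mL.
The segregation rule (Code DG8 with Code DG3) does not apply to Code DG8 with Code DG6.
Every hazard code is within its ocean vessel limit and no segregation rule is violated.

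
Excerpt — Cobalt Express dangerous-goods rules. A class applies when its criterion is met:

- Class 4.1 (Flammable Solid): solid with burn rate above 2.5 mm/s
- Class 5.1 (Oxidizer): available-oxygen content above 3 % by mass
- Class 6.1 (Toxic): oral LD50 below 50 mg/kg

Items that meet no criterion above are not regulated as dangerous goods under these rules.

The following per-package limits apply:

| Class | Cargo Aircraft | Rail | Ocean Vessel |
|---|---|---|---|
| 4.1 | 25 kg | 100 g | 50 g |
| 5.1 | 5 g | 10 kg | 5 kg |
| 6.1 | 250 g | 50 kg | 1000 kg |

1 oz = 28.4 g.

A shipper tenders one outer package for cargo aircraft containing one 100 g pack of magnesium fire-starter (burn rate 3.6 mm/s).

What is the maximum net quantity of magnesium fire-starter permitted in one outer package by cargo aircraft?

The magnesium fire-starter has burn rate 3.6 mm/s, which is > 2.5 mm/s, so it is Class 4.1 (Flammable Solid).
The cargo aircraft limit for Class 4.1 is 25 kg.

25 kg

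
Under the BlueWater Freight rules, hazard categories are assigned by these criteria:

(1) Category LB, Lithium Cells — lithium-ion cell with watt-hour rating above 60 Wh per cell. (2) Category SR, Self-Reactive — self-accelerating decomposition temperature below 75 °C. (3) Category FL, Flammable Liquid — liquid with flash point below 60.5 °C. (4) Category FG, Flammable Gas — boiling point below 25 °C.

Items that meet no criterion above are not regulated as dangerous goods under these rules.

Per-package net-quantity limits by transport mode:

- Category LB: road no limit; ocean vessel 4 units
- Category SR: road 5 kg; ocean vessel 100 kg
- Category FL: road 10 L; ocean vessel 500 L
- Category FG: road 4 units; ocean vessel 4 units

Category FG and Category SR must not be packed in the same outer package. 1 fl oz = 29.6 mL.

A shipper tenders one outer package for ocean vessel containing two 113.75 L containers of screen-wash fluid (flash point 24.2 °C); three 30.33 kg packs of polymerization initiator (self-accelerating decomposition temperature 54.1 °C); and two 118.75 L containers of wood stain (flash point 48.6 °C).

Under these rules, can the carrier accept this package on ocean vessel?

Screen-wash fluid: flash point 24.2 °C < 60.5 °C → Category FL (Flammable Liquid).
Polymerization initiator: self-accelerating decomposition temperature 54.1 °C < 75 °C → Category SR (Self-Reactive).
With flash point 48.6 °C (< 60.5 °C), the wood stain falls in Category FL.
Category SR quantity: three 30.33 kg packs = 90.99 kg.
That is within the Category SR ocean vessel limit of 100 kg.
Total Category FL: (two 113.75 L containers = 227.5 L) + (two 118.75 L containers = 237.5 L) = 465 L.
465 L ≤ 500 L (ocean vessel limit, Category FL) — within limit.
The segregation rule (Category FG with Category SR) does not apply to Category SR with Category FL.
Every hazard category is within its ocean vessel limit and no segregation rule is violated.

Yes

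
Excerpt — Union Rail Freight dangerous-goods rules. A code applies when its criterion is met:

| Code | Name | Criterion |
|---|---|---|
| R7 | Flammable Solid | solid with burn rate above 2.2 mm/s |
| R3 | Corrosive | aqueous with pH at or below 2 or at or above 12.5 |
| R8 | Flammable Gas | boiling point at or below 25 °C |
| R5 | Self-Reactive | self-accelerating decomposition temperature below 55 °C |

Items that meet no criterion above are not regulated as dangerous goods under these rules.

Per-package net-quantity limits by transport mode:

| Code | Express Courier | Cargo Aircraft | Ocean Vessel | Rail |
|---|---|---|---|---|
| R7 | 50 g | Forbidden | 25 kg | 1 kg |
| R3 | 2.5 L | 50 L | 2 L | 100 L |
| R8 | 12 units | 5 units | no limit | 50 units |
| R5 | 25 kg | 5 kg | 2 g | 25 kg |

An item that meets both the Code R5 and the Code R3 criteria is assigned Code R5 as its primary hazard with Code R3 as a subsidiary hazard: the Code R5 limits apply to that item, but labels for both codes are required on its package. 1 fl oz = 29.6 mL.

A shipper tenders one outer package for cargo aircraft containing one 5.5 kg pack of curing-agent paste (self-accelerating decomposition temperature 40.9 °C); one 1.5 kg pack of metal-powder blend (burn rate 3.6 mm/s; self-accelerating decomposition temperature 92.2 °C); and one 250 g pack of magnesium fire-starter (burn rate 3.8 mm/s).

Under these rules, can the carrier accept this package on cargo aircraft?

The curing-agent paste has self-accelerating decomposition temperature 40.9 °C, which is < 55 °C, so it is Code R5 (Self-Reactive).
Metal-powder blend: burn rate 3.6 mm/s > 2.2 mm/s → Code R7 (Flammable Solid).
Magnesium fire-starter: burn rate 3.8 mm/s > 2.2 mm/s → Code R7 (Flammable Solid).
Total Code R7: 1.5 kg + 250 g = 1.75 kg.
Code R7 is Forbidden by cargo aircraft.
Code R5 quantity: 5.5 kg.
5.5 kg > 5 kg (cargo aircraft limit, Code R5) — over the limit.

No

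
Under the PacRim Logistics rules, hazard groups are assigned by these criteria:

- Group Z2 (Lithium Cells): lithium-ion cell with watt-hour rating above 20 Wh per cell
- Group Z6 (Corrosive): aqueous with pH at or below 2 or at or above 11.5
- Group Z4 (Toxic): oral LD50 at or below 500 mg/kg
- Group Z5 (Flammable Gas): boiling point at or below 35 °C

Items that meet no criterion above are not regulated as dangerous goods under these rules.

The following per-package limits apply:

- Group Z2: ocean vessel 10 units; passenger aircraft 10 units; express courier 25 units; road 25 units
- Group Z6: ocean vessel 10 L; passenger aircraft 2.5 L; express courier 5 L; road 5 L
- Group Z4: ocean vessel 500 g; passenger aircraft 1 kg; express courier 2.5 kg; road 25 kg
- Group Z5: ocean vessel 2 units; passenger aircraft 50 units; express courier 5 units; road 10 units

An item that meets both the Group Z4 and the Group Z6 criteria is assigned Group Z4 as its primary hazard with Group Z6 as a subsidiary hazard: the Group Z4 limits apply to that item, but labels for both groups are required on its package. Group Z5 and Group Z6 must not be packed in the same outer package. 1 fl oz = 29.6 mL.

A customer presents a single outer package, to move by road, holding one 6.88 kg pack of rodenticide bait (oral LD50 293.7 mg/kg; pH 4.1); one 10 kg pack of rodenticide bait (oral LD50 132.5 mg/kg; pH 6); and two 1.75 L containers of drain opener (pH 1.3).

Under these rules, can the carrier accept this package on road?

The rodenticide bait has oral LD50 293.7 mg/kg, which is ≤ 500 mg/kg, so it is Group Z4 (Toxic).
The rodenticide bait has oral LD50 132.5 mg/kg, which is ≤ 500 mg/kg, so it is Group Z4 (Toxic).
With pH 1.3 (≤ 2), the drain opener falls in Group Z6.
Group Z4 net quantity: 6.88 kg + 10 kg = 16.88 kg.
That is within the Group Z4 road limit of 25 kg.
Group Z6 quantity: two 1.75 L containers = 3.5 L.
That is within the Group Z6 road limit of 5 L.
The segregation rule (Group Z5 with Group Z6) does not apply to Group Z4 with Group Z6.
Every hazard group is within its road limit and no segregation rule is violated.

Yes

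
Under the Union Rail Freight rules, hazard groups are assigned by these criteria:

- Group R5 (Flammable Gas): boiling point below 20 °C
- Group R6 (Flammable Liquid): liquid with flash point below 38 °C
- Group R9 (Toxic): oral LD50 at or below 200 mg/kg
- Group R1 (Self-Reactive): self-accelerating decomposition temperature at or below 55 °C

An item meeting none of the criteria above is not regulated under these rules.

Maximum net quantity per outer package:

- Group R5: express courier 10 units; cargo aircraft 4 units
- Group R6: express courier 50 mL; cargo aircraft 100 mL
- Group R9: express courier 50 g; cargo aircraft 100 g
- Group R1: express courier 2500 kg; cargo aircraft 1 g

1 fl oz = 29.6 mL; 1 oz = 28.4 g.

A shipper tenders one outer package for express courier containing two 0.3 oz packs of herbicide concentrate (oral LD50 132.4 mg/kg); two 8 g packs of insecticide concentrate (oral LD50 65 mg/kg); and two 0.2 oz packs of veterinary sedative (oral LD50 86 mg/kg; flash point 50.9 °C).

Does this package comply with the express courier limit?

Yes

The herbicide concentrate has oral LD50 132.4 mg/kg, which is ≤ 200 mg/kg, so it is Group R9 (Toxic).
With oral LD50 65 mg/kg (≤ 200 mg/kg), the insecticide concentrate falls in Group R9.
Oral LD50 86 mg/kg meets the Group R9 criterion (Toxic), so the veterinary sedative is Group R9.
Total Group R9: (two 0.3 oz packs = 17.04 g) + (two 8 g packs = 16 g) + (two 0.2 oz packs = 11.36 g) = 44.4 g.
That is within the Group R9 express courier limit of 50 g.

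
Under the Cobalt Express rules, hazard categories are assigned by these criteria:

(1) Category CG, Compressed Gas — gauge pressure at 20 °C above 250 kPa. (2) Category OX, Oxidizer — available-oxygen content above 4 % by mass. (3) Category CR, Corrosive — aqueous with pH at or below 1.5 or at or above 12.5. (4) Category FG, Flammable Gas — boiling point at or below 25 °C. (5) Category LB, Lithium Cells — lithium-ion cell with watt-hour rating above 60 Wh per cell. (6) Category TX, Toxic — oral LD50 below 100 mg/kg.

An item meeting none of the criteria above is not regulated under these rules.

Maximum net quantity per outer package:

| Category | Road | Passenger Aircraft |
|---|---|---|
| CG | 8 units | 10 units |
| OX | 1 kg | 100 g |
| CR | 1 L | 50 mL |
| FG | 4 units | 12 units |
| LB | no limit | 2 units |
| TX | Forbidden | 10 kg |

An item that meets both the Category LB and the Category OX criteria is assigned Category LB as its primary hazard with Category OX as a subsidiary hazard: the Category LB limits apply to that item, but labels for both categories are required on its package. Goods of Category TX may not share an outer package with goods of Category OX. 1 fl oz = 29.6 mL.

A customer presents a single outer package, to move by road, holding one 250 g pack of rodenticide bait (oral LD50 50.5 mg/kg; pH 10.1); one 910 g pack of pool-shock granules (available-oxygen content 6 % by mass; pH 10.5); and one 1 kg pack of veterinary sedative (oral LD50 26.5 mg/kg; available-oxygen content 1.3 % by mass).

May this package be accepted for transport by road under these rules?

With oral LD50 50.5 mg/kg (< 100 mg/kg), the rodenticide bait falls in Category TX.
With available-oxygen content 6 % by mass (> 4 % by mass), the pool-shock granules fall in Category OX.
The veterinary sedative has oral LD50 26.5 mg/kg, which is < 100 mg/kg, so it is Category TX (Toxic).
Category TX net quantity: 250 g + 1 kg = 1.25 kg.
By road, Category TX is Forbidden regardless of quantity.
Category OX quantity: 910 g.
910 g ≤ 1 kg (road limit, Category OX) — within limit.
Category TX and Category OX may not share an outer package.

No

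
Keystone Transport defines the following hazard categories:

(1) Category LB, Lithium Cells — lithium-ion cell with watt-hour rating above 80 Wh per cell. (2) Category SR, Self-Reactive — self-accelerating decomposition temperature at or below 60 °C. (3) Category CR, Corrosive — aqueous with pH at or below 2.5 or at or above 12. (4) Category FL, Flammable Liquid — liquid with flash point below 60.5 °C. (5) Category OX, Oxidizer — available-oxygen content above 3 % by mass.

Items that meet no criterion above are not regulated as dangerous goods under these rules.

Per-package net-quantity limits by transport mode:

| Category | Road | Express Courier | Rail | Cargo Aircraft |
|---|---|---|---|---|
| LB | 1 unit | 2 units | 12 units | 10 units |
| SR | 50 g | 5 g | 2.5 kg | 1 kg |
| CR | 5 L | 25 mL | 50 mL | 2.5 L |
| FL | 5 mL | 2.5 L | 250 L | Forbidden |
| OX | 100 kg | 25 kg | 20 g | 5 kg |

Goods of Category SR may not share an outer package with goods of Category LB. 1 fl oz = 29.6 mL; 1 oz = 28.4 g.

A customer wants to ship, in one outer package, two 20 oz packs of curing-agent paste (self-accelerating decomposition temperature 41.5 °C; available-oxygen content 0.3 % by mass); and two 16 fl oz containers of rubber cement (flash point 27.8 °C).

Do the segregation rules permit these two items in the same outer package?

With self-accelerating decomposition temperature 41.5 °C (≤ 60 °C), the curing-agent paste falls in Category SR.
Flash point 27.8 °C meets the Category FL criterion (Flammable Liquid), so the rubber cement is Category FL.
No segregation rule bars Category SR with Category FL.

Yes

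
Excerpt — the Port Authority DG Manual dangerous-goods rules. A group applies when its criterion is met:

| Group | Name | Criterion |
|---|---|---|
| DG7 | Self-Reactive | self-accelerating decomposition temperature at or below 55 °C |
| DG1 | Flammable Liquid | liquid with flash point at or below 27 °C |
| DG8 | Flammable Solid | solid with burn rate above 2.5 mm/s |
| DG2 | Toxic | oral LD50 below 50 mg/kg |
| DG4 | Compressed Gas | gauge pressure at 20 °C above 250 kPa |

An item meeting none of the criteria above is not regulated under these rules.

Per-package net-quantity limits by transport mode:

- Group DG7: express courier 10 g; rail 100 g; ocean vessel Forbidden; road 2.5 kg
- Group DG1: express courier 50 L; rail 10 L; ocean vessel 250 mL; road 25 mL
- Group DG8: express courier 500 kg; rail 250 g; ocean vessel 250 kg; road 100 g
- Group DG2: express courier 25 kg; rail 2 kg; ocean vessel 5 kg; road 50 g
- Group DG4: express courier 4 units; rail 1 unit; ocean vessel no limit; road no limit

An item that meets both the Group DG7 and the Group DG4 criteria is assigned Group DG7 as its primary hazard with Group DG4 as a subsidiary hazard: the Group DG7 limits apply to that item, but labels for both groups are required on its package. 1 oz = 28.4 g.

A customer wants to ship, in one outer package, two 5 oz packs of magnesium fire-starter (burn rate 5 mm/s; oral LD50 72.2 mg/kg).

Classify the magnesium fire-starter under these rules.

Group DG8

With burn rate 5 mm/s (> 2.5 mm/s), the magnesium fire-starter falls in Group DG8.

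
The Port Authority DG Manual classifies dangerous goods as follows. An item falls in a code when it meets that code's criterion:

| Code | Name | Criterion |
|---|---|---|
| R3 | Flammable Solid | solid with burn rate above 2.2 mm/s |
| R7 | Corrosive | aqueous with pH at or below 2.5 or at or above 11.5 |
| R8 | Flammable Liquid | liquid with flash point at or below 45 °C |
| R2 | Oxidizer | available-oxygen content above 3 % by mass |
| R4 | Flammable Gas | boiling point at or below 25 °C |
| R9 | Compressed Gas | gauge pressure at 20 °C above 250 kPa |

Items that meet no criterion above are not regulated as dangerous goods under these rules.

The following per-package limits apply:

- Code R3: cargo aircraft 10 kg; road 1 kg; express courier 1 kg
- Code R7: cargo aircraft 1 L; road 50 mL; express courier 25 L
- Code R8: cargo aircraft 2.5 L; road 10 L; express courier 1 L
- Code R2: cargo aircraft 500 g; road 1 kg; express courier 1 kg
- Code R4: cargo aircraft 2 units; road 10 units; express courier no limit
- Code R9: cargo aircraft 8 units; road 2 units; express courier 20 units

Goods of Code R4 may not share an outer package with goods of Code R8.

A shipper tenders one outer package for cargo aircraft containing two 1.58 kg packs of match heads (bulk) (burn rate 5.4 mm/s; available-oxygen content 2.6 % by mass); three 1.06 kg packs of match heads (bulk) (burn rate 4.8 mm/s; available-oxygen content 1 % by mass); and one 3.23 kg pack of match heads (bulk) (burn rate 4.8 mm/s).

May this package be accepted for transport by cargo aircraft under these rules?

The match heads (bulk) have burn rate 5.4 mm/s, which is > 2.2 mm/s, so they are Code R3 (Flammable Solid).
Match heads (bulk): burn rate 4.8 mm/s > 2.2 mm/s → Code R3 (Flammable Solid).
Match heads (bulk): burn rate 4.8 mm/s > 2.2 mm/s → Code R3 (Flammable Solid).
Code R3 net quantity: (two 1.58 kg packs = 3.16 kg) + (three 1.06 kg packs = 3.18 kg) + 3.23 kg = 9.57 kg.
9.57 kg ≤ 10 kg (cargo aircraft limit, Code R3) — within limit.

Yes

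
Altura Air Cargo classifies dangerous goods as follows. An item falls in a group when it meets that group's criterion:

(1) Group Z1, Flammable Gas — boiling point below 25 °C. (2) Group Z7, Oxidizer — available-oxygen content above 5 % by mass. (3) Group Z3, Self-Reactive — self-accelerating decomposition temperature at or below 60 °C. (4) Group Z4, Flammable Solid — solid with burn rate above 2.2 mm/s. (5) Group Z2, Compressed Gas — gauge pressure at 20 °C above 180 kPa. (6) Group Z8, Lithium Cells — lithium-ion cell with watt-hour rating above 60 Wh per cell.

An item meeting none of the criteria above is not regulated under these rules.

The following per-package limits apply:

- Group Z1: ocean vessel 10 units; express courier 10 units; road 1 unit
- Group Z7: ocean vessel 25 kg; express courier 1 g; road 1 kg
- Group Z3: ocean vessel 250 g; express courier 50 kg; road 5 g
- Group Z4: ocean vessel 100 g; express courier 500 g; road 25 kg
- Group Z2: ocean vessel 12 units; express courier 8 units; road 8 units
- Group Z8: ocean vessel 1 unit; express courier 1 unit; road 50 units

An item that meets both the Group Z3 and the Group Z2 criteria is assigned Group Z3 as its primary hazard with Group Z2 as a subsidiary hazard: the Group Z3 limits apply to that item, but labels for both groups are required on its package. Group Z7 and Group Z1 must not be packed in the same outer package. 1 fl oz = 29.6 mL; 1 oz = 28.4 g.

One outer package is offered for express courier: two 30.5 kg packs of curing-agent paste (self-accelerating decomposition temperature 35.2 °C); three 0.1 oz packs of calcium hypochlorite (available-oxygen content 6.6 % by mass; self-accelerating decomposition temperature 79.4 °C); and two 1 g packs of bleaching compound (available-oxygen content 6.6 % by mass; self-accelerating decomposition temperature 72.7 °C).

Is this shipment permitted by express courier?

No

The curing-agent paste has self-accelerating decomposition temperature 35.2 °C, which is ≤ 60 °C, so it is Group Z3 (Self-Reactive).
Available-oxygen content 6.6 % by mass meets the Group Z7 criterion (Oxidizer), so the calcium hypochlorite is Group Z7.
The bleaching compound has available-oxygen content 6.6 % by mass, which is > 5 % by mass, so it is Group Z7 (Oxidizer).
Group Z3 quantity: two 30.5 kg packs = 61 kg.
61 kg exceeds the express courier limit of 50 kg for Group Z3.
Group Z7 net quantity: (three 0.1 oz packs = 8.52 g) + (two 1 g packs = 2 g) = 10.52 g.
That exceeds the Group Z7 express courier limit of 1 g.
The segregation rule (Group Z7 with Group Z1) does not apply to Group Z3 with Group Z7.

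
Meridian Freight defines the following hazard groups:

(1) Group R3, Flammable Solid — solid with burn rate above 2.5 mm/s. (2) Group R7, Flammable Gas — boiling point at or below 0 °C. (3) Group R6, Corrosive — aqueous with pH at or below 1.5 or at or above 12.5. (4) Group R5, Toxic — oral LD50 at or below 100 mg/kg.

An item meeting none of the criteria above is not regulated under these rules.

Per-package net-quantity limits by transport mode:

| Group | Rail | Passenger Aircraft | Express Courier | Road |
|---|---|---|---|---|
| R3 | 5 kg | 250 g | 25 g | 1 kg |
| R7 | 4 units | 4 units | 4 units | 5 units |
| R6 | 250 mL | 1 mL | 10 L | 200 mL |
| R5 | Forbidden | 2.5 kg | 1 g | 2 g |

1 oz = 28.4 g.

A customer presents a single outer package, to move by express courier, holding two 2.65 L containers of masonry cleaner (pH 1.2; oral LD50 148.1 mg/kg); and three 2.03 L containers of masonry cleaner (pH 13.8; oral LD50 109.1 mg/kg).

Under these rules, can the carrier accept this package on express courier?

pH 1.2 meets the Group R6 criterion (Corrosive), so the masonry cleaner is Group R6.
Masonry cleaner: pH 13.8 ≥ 12.5 → Group R6 (Corrosive).
Total Group R6: (two 2.65 L containers = 5.3 L) + (three 2.03 L containers = 6.09 L) = 11.39 L.
11.39 L exceeds the express courier limit of 10 L for Group R6.

No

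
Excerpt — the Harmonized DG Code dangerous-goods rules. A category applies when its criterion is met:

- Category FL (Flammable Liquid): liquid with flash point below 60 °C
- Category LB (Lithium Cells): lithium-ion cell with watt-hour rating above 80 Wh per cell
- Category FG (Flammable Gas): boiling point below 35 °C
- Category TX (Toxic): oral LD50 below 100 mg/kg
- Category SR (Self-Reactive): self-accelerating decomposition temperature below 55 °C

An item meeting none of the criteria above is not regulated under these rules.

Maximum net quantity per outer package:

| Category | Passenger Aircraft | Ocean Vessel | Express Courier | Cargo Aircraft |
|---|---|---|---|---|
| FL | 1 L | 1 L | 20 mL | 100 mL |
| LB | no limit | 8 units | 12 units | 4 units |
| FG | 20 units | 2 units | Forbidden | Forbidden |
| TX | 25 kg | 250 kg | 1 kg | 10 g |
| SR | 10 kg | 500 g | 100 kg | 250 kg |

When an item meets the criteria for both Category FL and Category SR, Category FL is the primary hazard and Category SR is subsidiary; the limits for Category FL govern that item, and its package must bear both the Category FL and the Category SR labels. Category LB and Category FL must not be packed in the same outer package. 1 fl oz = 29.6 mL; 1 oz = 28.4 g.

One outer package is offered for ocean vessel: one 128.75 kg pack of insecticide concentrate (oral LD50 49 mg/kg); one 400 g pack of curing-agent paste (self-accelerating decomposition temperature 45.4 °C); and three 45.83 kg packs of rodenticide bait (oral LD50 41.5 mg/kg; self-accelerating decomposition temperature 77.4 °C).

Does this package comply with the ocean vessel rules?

Insecticide concentrate: oral LD50 49 mg/kg < 100 mg/kg → Category TX (Toxic).
The curing-agent paste has self-accelerating decomposition temperature 45.4 °C, which is < 55 °C, so it is Category SR (Self-Reactive).
The rodenticide bait has oral LD50 41.5 mg/kg, which is < 100 mg/kg, so it is Category TX (Toxic).
Category TX net quantity: 128.75 kg + (three 45.83 kg packs = 137.49 kg) = 266.24 kg.
266.24 kg > 250 kg (ocean vessel limit, Category TX) — over the limit.
Category SR quantity: 400 g.
400 g ≤ 500 g (ocean vessel limit, Category SR) — within limit.
The segregation rule (Category LB with Category FL) does not apply to Category TX with Category SR.

No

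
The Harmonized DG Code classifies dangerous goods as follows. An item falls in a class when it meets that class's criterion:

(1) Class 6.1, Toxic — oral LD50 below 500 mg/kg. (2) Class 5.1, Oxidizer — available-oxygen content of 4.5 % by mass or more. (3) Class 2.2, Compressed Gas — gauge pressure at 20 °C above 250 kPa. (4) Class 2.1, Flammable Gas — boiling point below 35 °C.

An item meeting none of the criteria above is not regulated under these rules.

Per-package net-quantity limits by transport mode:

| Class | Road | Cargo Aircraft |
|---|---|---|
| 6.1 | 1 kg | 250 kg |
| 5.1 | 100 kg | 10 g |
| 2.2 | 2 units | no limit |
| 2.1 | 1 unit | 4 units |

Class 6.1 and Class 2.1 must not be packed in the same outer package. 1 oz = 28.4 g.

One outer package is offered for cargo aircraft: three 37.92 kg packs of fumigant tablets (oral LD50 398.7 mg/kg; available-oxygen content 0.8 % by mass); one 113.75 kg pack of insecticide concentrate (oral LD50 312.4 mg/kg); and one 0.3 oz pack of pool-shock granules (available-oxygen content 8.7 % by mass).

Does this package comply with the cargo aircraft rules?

Yes

Oral LD50 398.7 mg/kg meets the Class 6.1 criterion (Toxic), so the fumigant tablets are Class 6.1.
The insecticide concentrate has oral LD50 312.4 mg/kg, which is < 500 mg/kg, so it is Class 6.1 (Toxic).
With available-oxygen content 8.7 % by mass (≥ 4.5 % by mass), the pool-shock granules fall in Class 5.1.
Class 6.1 net quantity: (three 37.92 kg packs = 113.76 kg) + 113.75 kg = 227.51 kg.
227.51 kg is within the cargo aircraft limit of 250 kg for Class 6.1.
Class 5.1 quantity: one 0.3 oz pack = 8.52 g.
That is within the Class 5.1 cargo aircraft limit of 10 g.
The segregation rule (Class 6.1 with Class 2.1) does not apply to Class 6.1 with Class 5.1.
Every hazard class is within its cargo aircraft limit and no segregation rule is violated.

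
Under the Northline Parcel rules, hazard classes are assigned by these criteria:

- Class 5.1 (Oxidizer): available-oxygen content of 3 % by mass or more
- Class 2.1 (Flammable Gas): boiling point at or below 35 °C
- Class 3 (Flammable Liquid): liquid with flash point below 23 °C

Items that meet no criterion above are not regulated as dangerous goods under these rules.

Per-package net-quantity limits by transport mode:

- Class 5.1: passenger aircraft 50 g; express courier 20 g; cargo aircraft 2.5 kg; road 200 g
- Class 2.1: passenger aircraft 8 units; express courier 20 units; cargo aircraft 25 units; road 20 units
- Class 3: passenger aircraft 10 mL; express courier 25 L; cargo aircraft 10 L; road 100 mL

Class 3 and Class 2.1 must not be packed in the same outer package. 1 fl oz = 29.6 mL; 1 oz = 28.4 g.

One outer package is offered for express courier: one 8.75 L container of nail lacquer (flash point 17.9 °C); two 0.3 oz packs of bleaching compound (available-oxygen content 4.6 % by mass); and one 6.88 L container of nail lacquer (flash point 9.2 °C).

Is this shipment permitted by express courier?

Yes

With flash point 17.9 °C (< 23 °C), the nail lacquer falls in Class 3.
The bleaching compound has available-oxygen content 4.6 % by mass, which is ≥ 3 % by mass, so it is Class 5.1 (Oxidizer).
Flash point 9.2 °C meets the Class 3 criterion (Flammable Liquid), so the nail lacquer is Class 3.
Total Class 3: 8.75 L + 6.88 L = 15.63 L.
15.63 L is within the express courier limit of 25 L for Class 3.
Class 5.1 quantity: two 0.3 oz packs = 17.04 g.
That is within the Class 5.1 express courier limit of 20 g.
The segregation rule (Class 3 with Class 2.1) does not apply to Class 3 with Class 5.1.
Every hazard class is within its express courier limit and no segregation rule is violated.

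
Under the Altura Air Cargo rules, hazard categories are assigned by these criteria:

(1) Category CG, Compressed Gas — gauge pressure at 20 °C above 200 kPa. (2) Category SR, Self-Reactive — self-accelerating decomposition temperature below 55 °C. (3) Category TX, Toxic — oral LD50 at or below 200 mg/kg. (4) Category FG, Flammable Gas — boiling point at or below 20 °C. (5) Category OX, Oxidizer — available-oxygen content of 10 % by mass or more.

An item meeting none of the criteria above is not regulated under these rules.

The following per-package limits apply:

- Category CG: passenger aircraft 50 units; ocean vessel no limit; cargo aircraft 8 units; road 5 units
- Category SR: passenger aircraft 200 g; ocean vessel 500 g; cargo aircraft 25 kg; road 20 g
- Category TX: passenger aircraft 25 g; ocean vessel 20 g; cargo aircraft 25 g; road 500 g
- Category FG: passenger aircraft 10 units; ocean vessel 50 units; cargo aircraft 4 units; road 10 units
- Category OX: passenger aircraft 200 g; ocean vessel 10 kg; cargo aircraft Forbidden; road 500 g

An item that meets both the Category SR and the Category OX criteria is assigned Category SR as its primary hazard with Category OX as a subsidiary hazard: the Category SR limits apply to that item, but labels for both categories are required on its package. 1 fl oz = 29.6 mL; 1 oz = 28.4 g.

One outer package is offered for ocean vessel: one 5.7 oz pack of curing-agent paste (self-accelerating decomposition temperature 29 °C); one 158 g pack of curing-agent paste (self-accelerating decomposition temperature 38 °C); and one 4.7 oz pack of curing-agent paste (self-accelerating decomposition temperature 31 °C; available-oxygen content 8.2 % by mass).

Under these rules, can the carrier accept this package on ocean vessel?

Yes

With self-accelerating decomposition temperature 29 °C (< 55 °C), the curing-agent paste falls in Category SR.
The curing-agent paste has self-accelerating decomposition temperature 38 °C, which is < 55 °C, so it is Category SR (Self-Reactive).
With self-accelerating decomposition temperature 31 °C (< 55 °C), the curing-agent paste falls in Category SR.
Category SR net quantity: (one 5.7 oz pack = 161.88 g) + 158 g + (one 4.7 oz pack = 133.48 g) = 453.36 g.
453.36 g is within the ocean vessel limit of 500 g for Category SR.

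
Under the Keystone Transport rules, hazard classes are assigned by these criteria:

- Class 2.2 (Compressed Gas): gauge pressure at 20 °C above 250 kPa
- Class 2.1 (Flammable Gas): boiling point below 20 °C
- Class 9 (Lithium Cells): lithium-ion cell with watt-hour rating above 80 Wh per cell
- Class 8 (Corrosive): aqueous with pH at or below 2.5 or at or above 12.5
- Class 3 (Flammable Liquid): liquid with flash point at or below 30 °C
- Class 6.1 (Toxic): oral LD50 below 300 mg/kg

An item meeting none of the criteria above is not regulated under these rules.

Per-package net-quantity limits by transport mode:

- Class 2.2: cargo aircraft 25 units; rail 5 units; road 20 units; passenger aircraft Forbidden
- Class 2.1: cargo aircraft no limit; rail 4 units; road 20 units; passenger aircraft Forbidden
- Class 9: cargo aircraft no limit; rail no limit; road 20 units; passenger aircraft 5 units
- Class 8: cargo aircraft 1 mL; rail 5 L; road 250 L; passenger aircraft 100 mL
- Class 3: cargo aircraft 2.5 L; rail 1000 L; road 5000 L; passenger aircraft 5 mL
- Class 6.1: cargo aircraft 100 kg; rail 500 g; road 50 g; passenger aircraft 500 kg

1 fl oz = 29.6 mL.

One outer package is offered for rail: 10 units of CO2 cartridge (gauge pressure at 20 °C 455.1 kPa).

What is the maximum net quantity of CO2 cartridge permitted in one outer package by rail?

5 units

With gauge pressure at 20 °C 455.1 kPa (> 250 kPa), the CO2 cartridge falls in Class 2.2.
The rail limit for Class 2.2 is 5 units.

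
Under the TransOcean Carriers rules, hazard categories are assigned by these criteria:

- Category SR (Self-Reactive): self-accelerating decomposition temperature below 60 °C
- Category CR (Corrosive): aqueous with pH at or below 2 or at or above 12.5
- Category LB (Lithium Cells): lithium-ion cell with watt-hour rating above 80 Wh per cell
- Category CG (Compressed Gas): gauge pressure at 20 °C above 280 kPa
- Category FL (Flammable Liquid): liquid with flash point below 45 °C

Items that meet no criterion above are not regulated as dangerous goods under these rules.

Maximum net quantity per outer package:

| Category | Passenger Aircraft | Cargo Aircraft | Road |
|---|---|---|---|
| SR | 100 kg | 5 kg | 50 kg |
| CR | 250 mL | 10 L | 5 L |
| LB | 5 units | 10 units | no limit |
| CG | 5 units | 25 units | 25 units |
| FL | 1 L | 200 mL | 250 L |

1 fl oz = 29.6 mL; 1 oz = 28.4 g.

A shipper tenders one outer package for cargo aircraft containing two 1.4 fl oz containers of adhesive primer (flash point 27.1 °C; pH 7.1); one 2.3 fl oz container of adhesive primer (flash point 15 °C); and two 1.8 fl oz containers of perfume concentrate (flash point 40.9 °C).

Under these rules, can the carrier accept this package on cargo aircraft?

No

The adhesive primer has flash point 27.1 °C, which is < 45 °C, so it is Category FL (Flammable Liquid).
With flash point 15 °C (< 45 °C), the adhesive primer falls in Category FL.
The perfume concentrate has flash point 40.9 °C, which is < 45 °C, so it is Category FL (Flammable Liquid).
Total Category FL: (two 1.4 fl oz containers = 82.88 mL) + (one 2.3 fl oz container = 68.08 mL) + (two 1.8 fl oz containers = 106.56 mL) = 257.52 mL.
That exceeds the Category FL cargo aircraft limit of 200 mL.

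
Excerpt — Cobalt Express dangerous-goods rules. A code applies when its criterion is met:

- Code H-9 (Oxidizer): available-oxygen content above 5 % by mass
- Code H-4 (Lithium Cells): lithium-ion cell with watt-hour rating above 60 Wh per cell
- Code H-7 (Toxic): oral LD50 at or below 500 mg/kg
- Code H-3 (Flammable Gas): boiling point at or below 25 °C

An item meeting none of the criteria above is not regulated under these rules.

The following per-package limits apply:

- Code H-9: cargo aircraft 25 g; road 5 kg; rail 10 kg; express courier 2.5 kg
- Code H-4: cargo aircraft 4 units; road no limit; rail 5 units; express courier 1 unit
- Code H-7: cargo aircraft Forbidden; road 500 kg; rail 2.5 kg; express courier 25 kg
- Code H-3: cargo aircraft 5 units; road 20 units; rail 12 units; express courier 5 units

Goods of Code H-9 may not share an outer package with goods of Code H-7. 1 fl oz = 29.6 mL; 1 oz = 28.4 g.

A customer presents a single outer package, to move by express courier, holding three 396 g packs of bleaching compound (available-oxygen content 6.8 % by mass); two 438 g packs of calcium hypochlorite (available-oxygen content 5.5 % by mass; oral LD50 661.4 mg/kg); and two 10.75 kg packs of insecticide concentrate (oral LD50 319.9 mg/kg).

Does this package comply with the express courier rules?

With available-oxygen content 6.8 % by mass (> 5 % by mass), the bleaching compound falls in Code H-9.
Calcium hypochlorite: available-oxygen content 5.5 % by mass > 5 % by mass → Code H-9 (Oxidizer).
With oral LD50 319.9 mg/kg (≤ 500 mg/kg), the insecticide concentrate falls in Code H-7.
Total Code H-9: (three 396 g packs = 1.188 kg) + (two 438 g packs = 876 g) = 2.064 kg.
2.064 kg is within the express courier limit of 2.5 kg for Code H-9.
Code H-7 quantity: two 10.75 kg packs = 21.5 kg.
21.5 kg ≤ 25 kg (express courier limit, Code H-7) — within limit.
Code H-9 and Code H-7 may not share an outer package.

No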